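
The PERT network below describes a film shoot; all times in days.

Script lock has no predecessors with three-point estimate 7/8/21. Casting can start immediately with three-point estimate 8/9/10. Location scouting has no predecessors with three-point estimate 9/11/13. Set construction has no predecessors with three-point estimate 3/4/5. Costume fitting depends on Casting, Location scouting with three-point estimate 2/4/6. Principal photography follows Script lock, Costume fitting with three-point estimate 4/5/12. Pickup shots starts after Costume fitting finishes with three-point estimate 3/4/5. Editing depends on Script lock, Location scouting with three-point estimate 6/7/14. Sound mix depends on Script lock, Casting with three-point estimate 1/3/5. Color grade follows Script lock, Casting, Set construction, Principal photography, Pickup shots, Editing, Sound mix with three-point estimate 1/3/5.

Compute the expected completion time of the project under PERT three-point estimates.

24 days

te_Script lock = (7 + 4·8 + 21)/6 = 60/6 = 10
te_Casting = (8 + 4·9 + 10)/6 = 54/6 = 9
te_Location scouting = (9 + 4·11 + 13)/6 = 66/6 = 11
te_Set construction = (3 + 4·4 + 5)/6 = 24/6 = 4
te_Costume fitting = (2 + 4·4 + 6)/6 = 24/6 = 4
te_Principal photography = (4 + 4·5 + 12)/6 = 36/6 = 6
te_Pickup shots = (3 + 4·4 + 5)/6 = 24/6 = 4
te_Editing = (6 + 4·7 + 14)/6 = 48/6 = 8
te_Sound mix = (1 + 4·3 + 5)/6 = 18/6 = 3
te_Color grade = (1 + 4·3 + 5)/6 = 18/6 = 3

Forward pass:
ES_Script lock = 0; EF_Script lock = 10
ES_Casting = 0; EF_Casting = 9
ES_Location scouting = 0; EF_Location scouting = 11
ES_Set construction = 0; EF_Set construction = 4
ES_Costume fitting = max(EF_Casting=9, EF_Location scouting=11) = 11; EF_Costume fitting = 11+4 = 15
ES_Principal photography = max(EF_Script lock=10, EF_Costume fitting=15) = 15; EF_Principal photography = 15+6 = 21
ES_Pickup shots = 15; EF_Pickup shots = 15+4 = 19
ES_Editing = max(EF_Script lock=10, EF_Location scouting=11) = 11; EF_Editing = 11+8 = 19
ES_Sound mix = max(EF_Script lock=10, EF_Casting=9) = 10; EF_Sound mix = 10+3 = 13
ES_Color grade = max(EF_Script lock=10, EF_Casting=9, EF_Set construction=4, EF_Principal photography=21, EF_Pickup shots=19, EF_Editing=19, EF_Sound mix=13) = 21; EF_Color grade = 21+3 = 24
Expected project duration μ = 24 days. Critical path: Location scouting → Costume fitting → Principal photography → Color grade.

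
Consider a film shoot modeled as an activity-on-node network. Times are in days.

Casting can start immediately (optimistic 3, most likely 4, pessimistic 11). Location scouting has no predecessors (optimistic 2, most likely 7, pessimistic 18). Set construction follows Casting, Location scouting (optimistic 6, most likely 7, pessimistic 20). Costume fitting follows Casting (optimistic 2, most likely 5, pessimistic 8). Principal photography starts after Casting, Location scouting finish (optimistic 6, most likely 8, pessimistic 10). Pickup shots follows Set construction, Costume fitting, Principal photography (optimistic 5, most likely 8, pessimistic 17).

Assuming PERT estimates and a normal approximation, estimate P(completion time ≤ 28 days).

0.688

te_Casting = (3 + 4·4 + 11)/6 = 30/6 = 5; σ²_Casting = ((11−3)/6)² = 1.778
te_Location scouting = (2 + 4·7 + 18)/6 = 48/6 = 8; σ²_Location scouting = ((18−2)/6)² = 7.111
te_Set construction = (6 + 4·7 + 20)/6 = 54/6 = 9; σ²_Set construction = ((20−6)/6)² = 5.444
te_Costume fitting = (2 + 4·5 + 8)/6 = 30/6 = 5; σ²_Costume fitting = ((8−2)/6)² = 1.000
te_Principal photography = (6 + 4·8 + 10)/6 = 48/6 = 8; σ²_Principal photography = ((10−6)/6)² = 0.444
te_Pickup shots = (5 + 4·8 + 17)/6 = 54/6 = 9; σ²_Pickup shots = ((17−5)/6)² = 4.000

Forward pass:
ES_Casting = 0; EF_Casting = 5
ES_Location scouting = 0; EF_Location scouting = 8
ES_Set construction = max(EF_Casting=5, EF_Location scouting=8) = 8; EF_Set construction = 8+9 = 17
ES_Costume fitting = 5; EF_Costume fitting = 5+5 = 10
ES_Principal photography = max(EF_Casting=5, EF_Location scouting=8) = 8; EF_Principal photography = 8+8 = 16
ES_Pickup shots = max(EF_Set construction=17, EF_Costume fitting=10, EF_Principal photography=16) = 17; EF_Pickup shots = 17+9 = 26
Expected project duration μ = 26 days. Critical path: Location scouting → Set construction → Pickup shots.

Variance along critical path = 7.111 + 5.444 + 4.000 = 16.556; σ = √16.556 = 4.069 days.
Z = (28 − 26) / 4.069 = 0.492
P(T ≤ 28) = Φ(0.492) ≈ 0.688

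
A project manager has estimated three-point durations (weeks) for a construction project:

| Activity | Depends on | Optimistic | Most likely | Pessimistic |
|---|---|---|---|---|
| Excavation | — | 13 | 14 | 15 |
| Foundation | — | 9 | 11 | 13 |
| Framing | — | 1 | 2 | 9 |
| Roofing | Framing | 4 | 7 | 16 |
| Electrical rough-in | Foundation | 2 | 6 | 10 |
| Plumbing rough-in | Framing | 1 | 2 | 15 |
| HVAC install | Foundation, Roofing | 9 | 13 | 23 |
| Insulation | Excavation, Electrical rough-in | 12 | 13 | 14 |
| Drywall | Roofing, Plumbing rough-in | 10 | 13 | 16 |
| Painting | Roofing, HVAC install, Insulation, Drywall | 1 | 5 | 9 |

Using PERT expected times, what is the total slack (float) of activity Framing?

5 weeks

te_Excavation = (13 + 4·14 + 15)/6 = 84/6 = 14
te_Foundation = (9 + 4·11 + 13)/6 = 66/6 = 11
te_Framing = (1 + 4·2 + 9)/6 = 18/6 = 3
te_Roofing = (4 + 4·7 + 16)/6 = 48/6 = 8
te_Electrical rough-in = (2 + 4·6 + 10)/6 = 36/6 = 6
te_Plumbing rough-in = (1 + 4·2 + 15)/6 = 24/6 = 4
te_HVAC install = (9 + 4·13 + 23)/6 = 84/6 = 14
te_Insulation = (12 + 4·13 + 14)/6 = 78/6 = 13
te_Drywall = (10 + 4·13 + 16)/6 = 78/6 = 13
te_Painting = (1 + 4·5 + 9)/6 = 30/6 = 5

Forward pass:
ES_Excavation = 0; EF_Excavation = 14
ES_Foundation = 0; EF_Foundation = 11
ES_Framing = 0; EF_Framing = 3
ES_Roofing = 3; EF_Roofing = 3+8 = 11
ES_Electrical rough-in = 11; EF_Electrical rough-in = 11+6 = 17
ES_Plumbing rough-in = 3; EF_Plumbing rough-in = 3+4 = 7
ES_HVAC install = max(EF_Foundation=11, EF_Roofing=11) = 11; EF_HVAC install = 11+14 = 25
ES_Insulation = max(EF_Excavation=14, EF_Electrical rough-in=17) = 17; EF_Insulation = 17+13 = 30
ES_Drywall = max(EF_Roofing=11, EF_Plumbing rough-in=7) = 11; EF_Drywall = 11+13 = 24
ES_Painting = max(EF_Roofing=11, EF_HVAC install=25, EF_Insulation=30, EF_Drywall=24) = 30; EF_Painting = 30+5 = 35
Expected project duration μ = 35 weeks. Critical path: Foundation → Electrical rough-in → Insulation → Painting.

Backward pass:
LF_Painting = 35; LS_Painting = 35−5 = 30
LF_Drywall = LS_Painting = 30; LS_Drywall = 30−13 = 17
LF_Insulation = LS_Painting = 30; LS_Insulation = 30−13 = 17
LF_HVAC install = LS_Painting = 30; LS_HVAC install = 30−14 = 16
LF_Plumbing rough-in = LS_Drywall = 17; LS_Plumbing rough-in = 17−4 = 13
LF_Electrical rough-in = LS_Insulation = 17; LS_Electrical rough-in = 17−6 = 11
LF_Roofing = min(LS_HVAC install=16, LS_Drywall=17, LS_Painting=30) = 16; LS_Roofing = 16−8 = 8
LF_Framing = min(LS_Roofing=8, LS_Plumbing rough-in=13) = 8; LS_Framing = 8−3 = 5
LF_Foundation = min(LS_Electrical rough-in=11, LS_HVAC install=16) = 11; LS_Foundation = 11−11 = 0
LF_Excavation = LS_Insulation = 17; LS_Excavation = 17−14 = 3
Slack_Framing = LS_Framing − ES_Framing = 5 − 0 = 5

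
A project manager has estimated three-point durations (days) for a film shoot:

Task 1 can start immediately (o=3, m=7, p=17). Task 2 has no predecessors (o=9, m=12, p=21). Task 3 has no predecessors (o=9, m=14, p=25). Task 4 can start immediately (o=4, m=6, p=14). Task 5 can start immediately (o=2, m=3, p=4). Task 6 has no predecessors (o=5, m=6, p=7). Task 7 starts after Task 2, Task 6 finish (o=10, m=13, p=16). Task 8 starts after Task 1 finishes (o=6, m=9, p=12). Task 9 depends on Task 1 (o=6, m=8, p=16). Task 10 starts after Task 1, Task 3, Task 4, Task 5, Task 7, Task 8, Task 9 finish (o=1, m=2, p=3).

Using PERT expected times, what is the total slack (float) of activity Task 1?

te_Task 1 = (3 + 4·7 + 17)/6 = 48/6 = 8
te_Task 2 = (9 + 4·12 + 21)/6 = 78/6 = 13
te_Task 3 = (9 + 4·14 + 25)/6 = 90/6 = 15
te_Task 4 = (4 + 4·6 + 14)/6 = 42/6 = 7
te_Task 5 = (2 + 4·3 + 4)/6 = 18/6 = 3
te_Task 6 = (5 + 4·6 + 7)/6 = 36/6 = 6
te_Task 7 = (10 + 4·13 + 16)/6 = 78/6 = 13
te_Task 8 = (6 + 4·9 + 12)/6 = 54/6 = 9
te_Task 9 = (6 + 4·8 + 16)/6 = 54/6 = 9
te_Task 10 = (1 + 4·2 + 3)/6 = 12/6 = 2

Forward pass:
ES_Task 1 = 0; EF_Task 1 = 8
ES_Task 2 = 0; EF_Task 2 = 13
ES_Task 3 = 0; EF_Task 3 = 15
ES_Task 4 = 0; EF_Task 4 = 7
ES_Task 5 = 0; EF_Task 5 = 3
ES_Task 6 = 0; EF_Task 6 = 6
ES_Task 7 = max(EF_Task 2=13, EF_Task 6=6) = 13; EF_Task 7 = 13+13 = 26
ES_Task 8 = 8; EF_Task 8 = 8+9 = 17
ES_Task 9 = 8; EF_Task 9 = 8+9 = 17
ES_Task 10 = max(EF_Task 1=8, EF_Task 3=15, EF_Task 4=7, EF_Task 5=3, EF_Task 7=26, EF_Task 8=17, EF_Task 9=17) = 26; EF_Task 10 = 26+2 = 28
Expected project duration μ = 28 days. Critical path: Task 2 → Task 7 → Task 10.

Backward pass:
LF_Task 10 = 28; LS_Task 10 = 28−2 = 26
LF_Task 9 = LS_Task 10 = 26; LS_Task 9 = 26−9 = 17
LF_Task 8 = LS_Task 10 = 26; LS_Task 8 = 26−9 = 17
LF_Task 7 = LS_Task 10 = 26; LS_Task 7 = 26−13 = 13
LF_Task 6 = LS_Task 7 = 13; LS_Task 6 = 13−6 = 7
LF_Task 5 = LS_Task 10 = 26; LS_Task 5 = 26−3 = 23
LF_Task 4 = LS_Task 10 = 26; LS_Task 4 = 26−7 = 19
LF_Task 3 = LS_Task 10 = 26; LS_Task 3 = 26−15 = 11
LF_Task 2 = LS_Task 7 = 13; LS_Task 2 = 13−13 = 0
LF_Task 1 = min(LS_Task 8=17, LS_Task 9=17, LS_Task 10=26) = 17; LS_Task 1 = 17−8 = 9
Slack_Task 1 = LS_Task 1 − ES_Task 1 = 9 − 0 = 9

9 days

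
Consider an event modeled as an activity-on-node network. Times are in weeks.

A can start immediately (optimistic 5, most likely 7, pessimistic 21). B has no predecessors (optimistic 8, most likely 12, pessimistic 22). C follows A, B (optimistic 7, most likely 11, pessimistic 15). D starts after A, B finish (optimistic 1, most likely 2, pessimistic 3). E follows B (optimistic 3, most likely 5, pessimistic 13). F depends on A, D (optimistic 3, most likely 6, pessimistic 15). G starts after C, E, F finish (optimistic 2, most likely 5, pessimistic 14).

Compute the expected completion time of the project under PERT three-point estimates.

te_A = (5 + 4·7 + 21)/6 = 54/6 = 9
te_B = (8 + 4·12 + 22)/6 = 78/6 = 13
te_C = (7 + 4·11 + 15)/6 = 66/6 = 11
te_D = (1 + 4·2 + 3)/6 = 12/6 = 2
te_E = (3 + 4·5 + 13)/6 = 36/6 = 6
te_F = (3 + 4·6 + 15)/6 = 42/6 = 7
te_G = (2 + 4·5 + 14)/6 = 36/6 = 6

Forward pass:
ES_A = 0; EF_A = 9
ES_B = 0; EF_B = 13
ES_C = max(EF_A=9, EF_B=13) = 13; EF_C = 13+11 = 24
ES_D = max(EF_A=9, EF_B=13) = 13; EF_D = 13+2 = 15
ES_E = 13; EF_E = 13+6 = 19
ES_F = max(EF_A=9, EF_D=15) = 15; EF_F = 15+7 = 22
ES_G = max(EF_C=24, EF_E=19, EF_F=22) = 24; EF_G = 24+6 = 30
Expected project duration μ = 30 weeks. Critical path: B → C → G.

30 weeks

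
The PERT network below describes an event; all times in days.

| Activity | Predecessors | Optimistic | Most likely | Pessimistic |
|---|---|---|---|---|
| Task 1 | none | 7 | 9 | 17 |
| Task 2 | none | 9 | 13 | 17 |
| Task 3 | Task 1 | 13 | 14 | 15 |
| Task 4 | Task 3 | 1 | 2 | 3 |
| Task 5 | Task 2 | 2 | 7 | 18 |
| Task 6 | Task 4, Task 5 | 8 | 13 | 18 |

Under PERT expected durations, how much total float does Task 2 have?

te_Task 1 = (7 + 4·9 + 17)/6 = 60/6 = 10
te_Task 2 = (9 + 4·13 + 17)/6 = 78/6 = 13
te_Task 3 = (13 + 4·14 + 15)/6 = 84/6 = 14
te_Task 4 = (1 + 4·2 + 3)/6 = 12/6 = 2
te_Task 5 = (2 + 4·7 + 18)/6 = 48/6 = 8
te_Task 6 = (8 + 4·13 + 18)/6 = 78/6 = 13

Forward pass:
ES_Task 1 = 0; EF_Task 1 = 10
ES_Task 2 = 0; EF_Task 2 = 13
ES_Task 3 = 10; EF_Task 3 = 10+14 = 24
ES_Task 4 = 24; EF_Task 4 = 24+2 = 26
ES_Task 5 = 13; EF_Task 5 = 13+8 = 21
ES_Task 6 = max(EF_Task 4=26, EF_Task 5=21) = 26; EF_Task 6 = 26+13 = 39
Expected project duration μ = 39 days. Critical path: Task 1 → Task 3 → Task 4 → Task 6.

Backward pass:
LF_Task 6 = 39; LS_Task 6 = 39−13 = 26
LF_Task 5 = LS_Task 6 = 26; LS_Task 5 = 26−8 = 18
LF_Task 4 = LS_Task 6 = 26; LS_Task 4 = 26−2 = 24
LF_Task 3 = LS_Task 4 = 24; LS_Task 3 = 24−14 = 10
LF_Task 2 = LS_Task 5 = 18; LS_Task 2 = 18−13 = 5
LF_Task 1 = LS_Task 3 = 10; LS_Task 1 = 10−10 = 0
Slack_Task 2 = LS_Task 2 − ES_Task 2 = 5 − 0 = 5

5 days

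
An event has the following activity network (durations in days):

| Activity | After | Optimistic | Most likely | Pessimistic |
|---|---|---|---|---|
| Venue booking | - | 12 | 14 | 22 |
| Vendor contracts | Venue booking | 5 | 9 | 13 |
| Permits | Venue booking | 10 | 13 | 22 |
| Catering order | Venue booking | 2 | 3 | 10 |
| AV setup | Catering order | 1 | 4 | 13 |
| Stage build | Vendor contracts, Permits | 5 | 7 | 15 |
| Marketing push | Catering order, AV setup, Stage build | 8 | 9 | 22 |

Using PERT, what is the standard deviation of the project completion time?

3.87 days

te_Venue booking = (12 + 4·14 + 22)/6 = 90/6 = 15; σ²_Venue booking = ((22−12)/6)² = 2.778
te_Vendor contracts = (5 + 4·9 + 13)/6 = 54/6 = 9; σ²_Vendor contracts = ((13−5)/6)² = 1.778
te_Permits = (10 + 4·13 + 22)/6 = 84/6 = 14; σ²_Permits = ((22−10)/6)² = 4.000
te_Catering order = (2 + 4·3 + 10)/6 = 24/6 = 4; σ²_Catering order = ((10−2)/6)² = 1.778
te_AV setup = (1 + 4·4 + 13)/6 = 30/6 = 5; σ²_AV setup = ((13−1)/6)² = 4.000
te_Stage build = (5 + 4·7 + 15)/6 = 48/6 = 8; σ²_Stage build = ((15−5)/6)² = 2.778
te_Marketing push = (8 + 4·9 + 22)/6 = 66/6 = 11; σ²_Marketing push = ((22−8)/6)² = 5.444

Forward pass:
ES_Venue booking = 0; EF_Venue booking = 15
ES_Vendor contracts = 15; EF_Vendor contracts = 15+9 = 24
ES_Permits = 15; EF_Permits = 15+14 = 29
ES_Catering order = 15; EF_Catering order = 15+4 = 19
ES_AV setup = 19; EF_AV setup = 19+5 = 24
ES_Stage build = max(EF_Vendor contracts=24, EF_Permits=29) = 29; EF_Stage build = 29+8 = 37
ES_Marketing push = max(EF_Catering order=19, EF_AV setup=24, EF_Stage build=37) = 37; EF_Marketing push = 37+11 = 48
Expected project duration μ = 48 days. Critical path: Venue booking → Permits → Stage build → Marketing push.

Variance along critical path = 2.778 + 4.000 + 2.778 + 5.444 = 15.000
σ = √15.000 = 3.873 days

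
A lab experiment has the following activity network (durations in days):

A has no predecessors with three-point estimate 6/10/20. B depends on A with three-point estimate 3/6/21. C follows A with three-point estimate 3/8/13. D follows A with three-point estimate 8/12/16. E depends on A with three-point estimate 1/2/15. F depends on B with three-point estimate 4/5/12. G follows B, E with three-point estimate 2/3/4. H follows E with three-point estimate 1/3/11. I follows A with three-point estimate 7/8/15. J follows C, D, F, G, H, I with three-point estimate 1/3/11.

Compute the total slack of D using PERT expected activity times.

2 days

te_A = (6 + 4·10 + 20)/6 = 66/6 = 11
te_B = (3 + 4·6 + 21)/6 = 48/6 = 8
te_C = (3 + 4·8 + 13)/6 = 48/6 = 8
te_D = (8 + 4·12 + 16)/6 = 72/6 = 12
te_E = (1 + 4·2 + 15)/6 = 24/6 = 4
te_F = (4 + 4·5 + 12)/6 = 36/6 = 6
te_G = (2 + 4·3 + 4)/6 = 18/6 = 3
te_H = (1 + 4·3 + 11)/6 = 24/6 = 4
te_I = (7 + 4·8 + 15)/6 = 54/6 = 9
te_J = (1 + 4·3 + 11)/6 = 24/6 = 4

Forward pass:
ES_A = 0; EF_A = 11
ES_B = 11; EF_B = 11+8 = 19
ES_C = 11; EF_C = 11+8 = 19
ES_D = 11; EF_D = 11+12 = 23
ES_E = 11; EF_E = 11+4 = 15
ES_F = 19; EF_F = 19+6 = 25
ES_G = max(EF_B=19, EF_E=15) = 19; EF_G = 19+3 = 22
ES_H = 15; EF_H = 15+4 = 19
ES_I = 11; EF_I = 11+9 = 20
ES_J = max(EF_C=19, EF_D=23, EF_F=25, EF_G=22, EF_H=19, EF_I=20) = 25; EF_J = 25+4 = 29
Expected project duration μ = 29 days. Critical path: A → B → F → J.

Backward pass:
LF_J = 29; LS_J = 29−4 = 25
LF_I = LS_J = 25; LS_I = 25−9 = 16
LF_H = LS_J = 25; LS_H = 25−4 = 21
LF_G = LS_J = 25; LS_G = 25−3 = 22
LF_F = LS_J = 25; LS_F = 25−6 = 19
LF_E = min(LS_G=22, LS_H=21) = 21; LS_E = 21−4 = 17
LF_D = LS_J = 25; LS_D = 25−12 = 13
LF_C = LS_J = 25; LS_C = 25−8 = 17
LF_B = min(LS_F=19, LS_G=22) = 19; LS_B = 19−8 = 11
LF_A = min(LS_B=11, LS_C=17, LS_D=13, LS_E=17, LS_I=16) = 11; LS_A = 11−11 = 0
Slack_D = LS_D − ES_D = 13 − 11 = 2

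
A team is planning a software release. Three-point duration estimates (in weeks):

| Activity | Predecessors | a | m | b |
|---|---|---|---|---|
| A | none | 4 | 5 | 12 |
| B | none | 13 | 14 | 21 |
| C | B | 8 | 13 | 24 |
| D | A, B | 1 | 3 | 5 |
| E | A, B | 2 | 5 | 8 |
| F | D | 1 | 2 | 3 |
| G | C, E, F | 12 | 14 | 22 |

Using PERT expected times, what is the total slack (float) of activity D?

9 weeks

te_A = (4 + 4·5 + 12)/6 = 36/6 = 6
te_B = (13 + 4·14 + 21)/6 = 90/6 = 15
te_C = (8 + 4·13 + 24)/6 = 84/6 = 14
te_D = (1 + 4·3 + 5)/6 = 18/6 = 3
te_E = (2 + 4·5 + 8)/6 = 30/6 = 5
te_F = (1 + 4·2 + 3)/6 = 12/6 = 2
te_G = (12 + 4·14 + 22)/6 = 90/6 = 15

Forward pass:
ES_A = 0; EF_A = 6
ES_B = 0; EF_B = 15
ES_C = 15; EF_C = 15+14 = 29
ES_D = max(EF_A=6, EF_B=15) = 15; EF_D = 15+3 = 18
ES_E = max(EF_A=6, EF_B=15) = 15; EF_E = 15+5 = 20
ES_F = 18; EF_F = 18+2 = 20
ES_G = max(EF_C=29, EF_E=20, EF_F=20) = 29; EF_G = 29+15 = 44
Expected project duration μ = 44 weeks. Critical path: B → C → G.

Backward pass:
LF_G = 44; LS_G = 44−15 = 29
LF_F = LS_G = 29; LS_F = 29−2 = 27
LF_E = LS_G = 29; LS_E = 29−5 = 24
LF_D = LS_F = 27; LS_D = 27−3 = 24
LF_C = LS_G = 29; LS_C = 29−14 = 15
LF_B = min(LS_C=15, LS_D=24, LS_E=24) = 15; LS_B = 15−15 = 0
LF_A = min(LS_D=24, LS_E=24) = 24; LS_A = 24−6 = 18
Slack_D = LS_D − ES_D = 24 − 15 = 9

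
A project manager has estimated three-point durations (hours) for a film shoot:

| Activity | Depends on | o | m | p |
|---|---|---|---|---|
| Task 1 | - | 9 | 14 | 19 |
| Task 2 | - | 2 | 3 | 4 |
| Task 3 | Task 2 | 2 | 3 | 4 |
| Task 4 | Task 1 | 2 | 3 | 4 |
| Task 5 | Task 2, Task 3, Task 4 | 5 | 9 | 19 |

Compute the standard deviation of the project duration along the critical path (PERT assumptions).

2.89 hours

te_Task 1 = (9 + 4·14 + 19)/6 = 84/6 = 14; σ²_Task 1 = ((19−9)/6)² = 2.778
te_Task 2 = (2 + 4·3 + 4)/6 = 18/6 = 3; σ²_Task 2 = ((4−2)/6)² = 0.111
te_Task 3 = (2 + 4·3 + 4)/6 = 18/6 = 3; σ²_Task 3 = ((4−2)/6)² = 0.111
te_Task 4 = (2 + 4·3 + 4)/6 = 18/6 = 3; σ²_Task 4 = ((4−2)/6)² = 0.111
te_Task 5 = (5 + 4·9 + 19)/6 = 60/6 = 10; σ²_Task 5 = ((19−5)/6)² = 5.444

Forward pass:
ES_Task 1 = 0; EF_Task 1 = 14
ES_Task 2 = 0; EF_Task 2 = 3
ES_Task 3 = 3; EF_Task 3 = 3+3 = 6
ES_Task 4 = 14; EF_Task 4 = 14+3 = 17
ES_Task 5 = max(EF_Task 2=3, EF_Task 3=6, EF_Task 4=17) = 17; EF_Task 5 = 17+10 = 27
Expected project duration μ = 27 hours. Critical path: Task 1 → Task 4 → Task 5.

Variance along critical path = 2.778 + 0.111 + 5.444 = 8.333
σ = √8.333 = 2.887 hours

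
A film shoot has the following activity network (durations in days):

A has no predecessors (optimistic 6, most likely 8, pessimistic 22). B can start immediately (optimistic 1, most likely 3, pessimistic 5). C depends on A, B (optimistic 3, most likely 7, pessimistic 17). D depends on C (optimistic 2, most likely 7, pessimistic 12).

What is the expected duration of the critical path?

te_A = (6 + 4·8 + 22)/6 = 60/6 = 10
te_B = (1 + 4·3 + 5)/6 = 18/6 = 3
te_C = (3 + 4·7 + 17)/6 = 48/6 = 8
te_D = (2 + 4·7 + 12)/6 = 42/6 = 7

Forward pass:
ES_A = 0; EF_A = 10
ES_B = 0; EF_B = 3
ES_C = max(EF_A=10, EF_B=3) = 10; EF_C = 10+8 = 18
ES_D = 18; EF_D = 18+7 = 25
Expected project duration μ = 25 days. Critical path: A → C → D.

25 days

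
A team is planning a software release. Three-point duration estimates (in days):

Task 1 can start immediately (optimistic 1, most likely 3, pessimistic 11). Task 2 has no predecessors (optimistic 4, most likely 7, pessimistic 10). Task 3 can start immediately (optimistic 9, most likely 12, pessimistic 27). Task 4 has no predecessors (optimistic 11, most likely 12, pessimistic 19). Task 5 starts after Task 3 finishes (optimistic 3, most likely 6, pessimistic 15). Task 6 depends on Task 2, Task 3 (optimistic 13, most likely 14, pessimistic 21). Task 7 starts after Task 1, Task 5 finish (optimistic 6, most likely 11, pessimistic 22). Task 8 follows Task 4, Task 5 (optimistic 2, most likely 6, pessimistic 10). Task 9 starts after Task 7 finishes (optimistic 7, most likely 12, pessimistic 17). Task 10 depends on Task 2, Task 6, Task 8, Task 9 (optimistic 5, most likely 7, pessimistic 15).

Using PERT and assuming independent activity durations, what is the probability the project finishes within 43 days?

te_Task 1 = (1 + 4·3 + 11)/6 = 24/6 = 4; σ²_Task 1 = ((11−1)/6)² = 2.778
te_Task 2 = (4 + 4·7 + 10)/6 = 42/6 = 7; σ²_Task 2 = ((10−4)/6)² = 1.000
te_Task 3 = (9 + 4·12 + 27)/6 = 84/6 = 14; σ²_Task 3 = ((27−9)/6)² = 9.000
te_Task 4 = (11 + 4·12 + 19)/6 = 78/6 = 13; σ²_Task 4 = ((19−11)/6)² = 1.778
te_Task 5 = (3 + 4·6 + 15)/6 = 42/6 = 7; σ²_Task 5 = ((15−3)/6)² = 4.000
te_Task 6 = (13 + 4·14 + 21)/6 = 90/6 = 15; σ²_Task 6 = ((21−13)/6)² = 1.778
te_Task 7 = (6 + 4·11 + 22)/6 = 72/6 = 12; σ²_Task 7 = ((22−6)/6)² = 7.111
te_Task 8 = (2 + 4·6 + 10)/6 = 36/6 = 6; σ²_Task 8 = ((10−2)/6)² = 1.778
te_Task 9 = (7 + 4·12 + 17)/6 = 72/6 = 12; σ²_Task 9 = ((17−7)/6)² = 2.778
te_Task 10 = (5 + 4·7 + 15)/6 = 48/6 = 8; σ²_Task 10 = ((15−5)/6)² = 2.778

Forward pass:
ES_Task 1 = 0; EF_Task 1 = 4
ES_Task 2 = 0; EF_Task 2 = 7
ES_Task 3 = 0; EF_Task 3 = 14
ES_Task 4 = 0; EF_Task 4 = 13
ES_Task 5 = 14; EF_Task 5 = 14+7 = 21
ES_Task 6 = max(EF_Task 2=7, EF_Task 3=14) = 14; EF_Task 6 = 14+15 = 29
ES_Task 7 = max(EF_Task 1=4, EF_Task 5=21) = 21; EF_Task 7 = 21+12 = 33
ES_Task 8 = max(EF_Task 4=13, EF_Task 5=21) = 21; EF_Task 8 = 21+6 = 27
ES_Task 9 = 33; EF_Task 9 = 33+12 = 45
ES_Task 10 = max(EF_Task 2=7, EF_Task 6=29, EF_Task 8=27, EF_Task 9=45) = 45; EF_Task 10 = 45+8 = 53
Expected project duration μ = 53 days. Critical path: Task 3 → Task 5 → Task 7 → Task 9 → Task 10.

Variance along critical path = 9.000 + 4.000 + 7.111 + 2.778 + 2.778 = 25.667; σ = √25.667 = 5.066 days.
Z = (43 − 53) / 5.066 = -1.974
P(T ≤ 43) = Φ(-1.974) ≈ 0.024

0.024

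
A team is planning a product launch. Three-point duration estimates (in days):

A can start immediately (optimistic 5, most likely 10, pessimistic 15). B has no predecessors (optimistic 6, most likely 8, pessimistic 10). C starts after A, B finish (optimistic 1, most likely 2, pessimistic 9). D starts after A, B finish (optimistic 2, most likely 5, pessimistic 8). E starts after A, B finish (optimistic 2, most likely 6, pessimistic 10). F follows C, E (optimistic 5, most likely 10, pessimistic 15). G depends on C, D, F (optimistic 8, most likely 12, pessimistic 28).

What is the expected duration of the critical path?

40 days

te_A = (5 + 4·10 + 15)/6 = 60/6 = 10
te_B = (6 + 4·8 + 10)/6 = 48/6 = 8
te_C = (1 + 4·2 + 9)/6 = 18/6 = 3
te_D = (2 + 4·5 + 8)/6 = 30/6 = 5
te_E = (2 + 4·6 + 10)/6 = 36/6 = 6
te_F = (5 + 4·10 + 15)/6 = 60/6 = 10
te_G = (8 + 4·12 + 28)/6 = 84/6 = 14

Forward pass:
ES_A = 0; EF_A = 10
ES_B = 0; EF_B = 8
ES_C = max(EF_A=10, EF_B=8) = 10; EF_C = 10+3 = 13
ES_D = max(EF_A=10, EF_B=8) = 10; EF_D = 10+5 = 15
ES_E = max(EF_A=10, EF_B=8) = 10; EF_E = 10+6 = 16
ES_F = max(EF_C=13, EF_E=16) = 16; EF_F = 16+10 = 26
ES_G = max(EF_C=13, EF_D=15, EF_F=26) = 26; EF_G = 26+14 = 40
Expected project duration μ = 40 days. Critical path: A → E → F → G.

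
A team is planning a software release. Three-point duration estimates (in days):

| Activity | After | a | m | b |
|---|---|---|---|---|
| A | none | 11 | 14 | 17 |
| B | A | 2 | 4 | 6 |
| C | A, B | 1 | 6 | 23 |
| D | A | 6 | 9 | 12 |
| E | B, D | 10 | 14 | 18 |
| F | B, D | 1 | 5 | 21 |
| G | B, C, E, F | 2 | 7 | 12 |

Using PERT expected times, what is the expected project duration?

te_A = (11 + 4·14 + 17)/6 = 84/6 = 14
te_B = (2 + 4·4 + 6)/6 = 24/6 = 4
te_C = (1 + 4·6 + 23)/6 = 48/6 = 8
te_D = (6 + 4·9 + 12)/6 = 54/6 = 9
te_E = (10 + 4·14 + 18)/6 = 84/6 = 14
te_F = (1 + 4·5 + 21)/6 = 42/6 = 7
te_G = (2 + 4·7 + 12)/6 = 42/6 = 7

Forward pass:
ES_A = 0; EF_A = 14
ES_B = 14; EF_B = 14+4 = 18
ES_C = max(EF_A=14, EF_B=18) = 18; EF_C = 18+8 = 26
ES_D = 14; EF_D = 14+9 = 23
ES_E = max(EF_B=18, EF_D=23) = 23; EF_E = 23+14 = 37
ES_F = max(EF_B=18, EF_D=23) = 23; EF_F = 23+7 = 30
ES_G = max(EF_B=18, EF_C=26, EF_E=37, EF_F=30) = 37; EF_G = 37+7 = 44
Expected project duration μ = 44 days. Critical path: A → D → E → G.

44 days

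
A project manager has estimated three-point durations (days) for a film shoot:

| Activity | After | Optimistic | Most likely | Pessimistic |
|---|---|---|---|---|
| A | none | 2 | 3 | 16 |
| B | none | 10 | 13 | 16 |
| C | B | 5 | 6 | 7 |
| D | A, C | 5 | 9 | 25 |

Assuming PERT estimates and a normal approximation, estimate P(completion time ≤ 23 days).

te_A = (2 + 4·3 + 16)/6 = 30/6 = 5; σ²_A = ((16−2)/6)² = 5.444
te_B = (10 + 4·13 + 16)/6 = 78/6 = 13; σ²_B = ((16−10)/6)² = 1.000
te_C = (5 + 4·6 + 7)/6 = 36/6 = 6; σ²_C = ((7−5)/6)² = 0.111
te_D = (5 + 4·9 + 25)/6 = 66/6 = 11; σ²_D = ((25−5)/6)² = 11.111

Forward pass:
ES_A = 0; EF_A = 5
ES_B = 0; EF_B = 13
ES_C = 13; EF_C = 13+6 = 19
ES_D = max(EF_A=5, EF_C=19) = 19; EF_D = 19+11 = 30
Expected project duration μ = 30 days. Critical path: B → C → D.

Variance along critical path = 1.000 + 0.111 + 11.111 = 12.222; σ = √12.222 = 3.496 days.
Z = (23 − 30) / 3.496 = -2.002
P(T ≤ 23) = Φ(-2.002) ≈ 0.023

0.023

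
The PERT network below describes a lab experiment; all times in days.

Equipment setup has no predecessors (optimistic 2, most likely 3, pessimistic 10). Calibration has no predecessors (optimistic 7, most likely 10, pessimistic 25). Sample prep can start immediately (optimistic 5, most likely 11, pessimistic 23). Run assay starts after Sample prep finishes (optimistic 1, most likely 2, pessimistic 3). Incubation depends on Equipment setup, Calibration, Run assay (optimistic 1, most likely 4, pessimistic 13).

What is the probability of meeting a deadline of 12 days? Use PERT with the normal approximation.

te_Equipment setup = (2 + 4·3 + 10)/6 = 24/6 = 4; σ²_Equipment setup = ((10−2)/6)² = 1.778
te_Calibration = (7 + 4·10 + 25)/6 = 72/6 = 12; σ²_Calibration = ((25−7)/6)² = 9.000
te_Sample prep = (5 + 4·11 + 23)/6 = 72/6 = 12; σ²_Sample prep = ((23−5)/6)² = 9.000
te_Run assay = (1 + 4·2 + 3)/6 = 12/6 = 2; σ²_Run assay = ((3−1)/6)² = 0.111
te_Incubation = (1 + 4·4 + 13)/6 = 30/6 = 5; σ²_Incubation = ((13−1)/6)² = 4.000

Forward pass:
ES_Equipment setup = 0; EF_Equipment setup = 4
ES_Calibration = 0; EF_Calibration = 12
ES_Sample prep = 0; EF_Sample prep = 12
ES_Run assay = 12; EF_Run assay = 12+2 = 14
ES_Incubation = max(EF_Equipment setup=4, EF_Calibration=12, EF_Run assay=14) = 14; EF_Incubation = 14+5 = 19
Expected project duration μ = 19 days. Critical path: Sample prep → Run assay → Incubation.

Variance along critical path = 9.000 + 0.111 + 4.000 = 13.111; σ = √13.111 = 3.621 days.
Z = (12 − 19) / 3.621 = -1.933
P(T ≤ 12) = Φ(-1.933) ≈ 0.027

0.027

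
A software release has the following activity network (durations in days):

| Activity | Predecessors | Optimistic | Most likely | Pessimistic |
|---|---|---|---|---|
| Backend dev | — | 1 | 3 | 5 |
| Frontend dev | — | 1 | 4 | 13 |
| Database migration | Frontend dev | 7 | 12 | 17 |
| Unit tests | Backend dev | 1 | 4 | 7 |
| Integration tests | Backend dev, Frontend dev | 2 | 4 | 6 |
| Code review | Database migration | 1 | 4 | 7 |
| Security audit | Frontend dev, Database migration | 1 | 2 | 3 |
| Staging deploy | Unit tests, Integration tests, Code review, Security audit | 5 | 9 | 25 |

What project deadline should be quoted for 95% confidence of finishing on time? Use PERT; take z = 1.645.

39.1 days

te_Backend dev = (1 + 4·3 + 5)/6 = 18/6 = 3; σ²_Backend dev = ((5−1)/6)² = 0.444
te_Frontend dev = (1 + 4·4 + 13)/6 = 30/6 = 5; σ²_Frontend dev = ((13−1)/6)² = 4.000
te_Database migration = (7 + 4·12 + 17)/6 = 72/6 = 12; σ²_Database migration = ((17−7)/6)² = 2.778
te_Unit tests = (1 + 4·4 + 7)/6 = 24/6 = 4; σ²_Unit tests = ((7−1)/6)² = 1.000
te_Integration tests = (2 + 4·4 + 6)/6 = 24/6 = 4; σ²_Integration tests = ((6−2)/6)² = 0.444
te_Code review = (1 + 4·4 + 7)/6 = 24/6 = 4; σ²_Code review = ((7−1)/6)² = 1.000
te_Security audit = (1 + 4·2 + 3)/6 = 12/6 = 2; σ²_Security audit = ((3−1)/6)² = 0.111
te_Staging deploy = (5 + 4·9 + 25)/6 = 66/6 = 11; σ²_Staging deploy = ((25−5)/6)² = 11.111

Forward pass:
ES_Backend dev = 0; EF_Backend dev = 3
ES_Frontend dev = 0; EF_Frontend dev = 5
ES_Database migration = 5; EF_Database migration = 5+12 = 17
ES_Unit tests = 3; EF_Unit tests = 3+4 = 7
ES_Integration tests = max(EF_Backend dev=3, EF_Frontend dev=5) = 5; EF_Integration tests = 5+4 = 9
ES_Code review = 17; EF_Code review = 17+4 = 21
ES_Security audit = max(EF_Frontend dev=5, EF_Database migration=17) = 17; EF_Security audit = 17+2 = 19
ES_Staging deploy = max(EF_Unit tests=7, EF_Integration tests=9, EF_Code review=21, EF_Security audit=19) = 21; EF_Staging deploy = 21+11 = 32
Expected project duration μ = 32 days. Critical path: Frontend dev → Database migration → Code review → Staging deploy.

Variance along critical path = 4.000 + 2.778 + 1.000 + 11.111 = 18.889; σ = 4.346 days.
D = μ + z·σ = 32 + 1.645·4.346 = 39.1 days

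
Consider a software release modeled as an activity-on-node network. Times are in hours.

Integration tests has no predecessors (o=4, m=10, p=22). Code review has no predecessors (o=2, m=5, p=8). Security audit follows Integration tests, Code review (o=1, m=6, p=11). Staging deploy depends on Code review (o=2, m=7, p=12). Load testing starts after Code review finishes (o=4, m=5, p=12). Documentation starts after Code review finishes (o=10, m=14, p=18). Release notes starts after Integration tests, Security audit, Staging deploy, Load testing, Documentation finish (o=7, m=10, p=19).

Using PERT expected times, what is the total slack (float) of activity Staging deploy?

7 hours

te_Integration tests = (4 + 4·10 + 22)/6 = 66/6 = 11
te_Code review = (2 + 4·5 + 8)/6 = 30/6 = 5
te_Security audit = (1 + 4·6 + 11)/6 = 36/6 = 6
te_Staging deploy = (2 + 4·7 + 12)/6 = 42/6 = 7
te_Load testing = (4 + 4·5 + 12)/6 = 36/6 = 6
te_Documentation = (10 + 4·14 + 18)/6 = 84/6 = 14
te_Release notes = (7 + 4·10 + 19)/6 = 66/6 = 11

Forward pass:
ES_Integration tests = 0; EF_Integration tests = 11
ES_Code review = 0; EF_Code review = 5
ES_Security audit = max(EF_Integration tests=11, EF_Code review=5) = 11; EF_Security audit = 11+6 = 17
ES_Staging deploy = 5; EF_Staging deploy = 5+7 = 12
ES_Load testing = 5; EF_Load testing = 5+6 = 11
ES_Documentation = 5; EF_Documentation = 5+14 = 19
ES_Release notes = max(EF_Integration tests=11, EF_Security audit=17, EF_Staging deploy=12, EF_Load testing=11, EF_Documentation=19) = 19; EF_Release notes = 19+11 = 30
Expected project duration μ = 30 hours. Critical path: Code review → Documentation → Release notes.

Backward pass:
LF_Release notes = 30; LS_Release notes = 30−11 = 19
LF_Documentation = LS_Release notes = 19; LS_Documentation = 19−14 = 5
LF_Load testing = LS_Release notes = 19; LS_Load testing = 19−6 = 13
LF_Staging deploy = LS_Release notes = 19; LS_Staging deploy = 19−7 = 12
LF_Security audit = LS_Release notes = 19; LS_Security audit = 19−6 = 13
LF_Code review = min(LS_Security audit=13, LS_Staging deploy=12, LS_Load testing=13, LS_Documentation=5) = 5; LS_Code review = 5−5 = 0
LF_Integration tests = min(LS_Security audit=13, LS_Release notes=19) = 13; LS_Integration tests = 13−11 = 2
Slack_Staging deploy = LS_Staging deploy − ES_Staging deploy = 12 − 5 = 7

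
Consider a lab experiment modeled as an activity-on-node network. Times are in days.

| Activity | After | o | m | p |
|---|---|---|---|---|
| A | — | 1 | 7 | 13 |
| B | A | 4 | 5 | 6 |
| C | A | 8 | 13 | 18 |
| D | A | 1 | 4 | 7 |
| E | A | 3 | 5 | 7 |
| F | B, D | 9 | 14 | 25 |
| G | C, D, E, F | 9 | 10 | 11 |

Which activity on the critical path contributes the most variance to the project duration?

te_A = (1 + 4·7 + 13)/6 = 42/6 = 7; σ²_A = ((13−1)/6)² = 4.000
te_B = (4 + 4·5 + 6)/6 = 30/6 = 5; σ²_B = ((6−4)/6)² = 0.111
te_C = (8 + 4·13 + 18)/6 = 78/6 = 13; σ²_C = ((18−8)/6)² = 2.778
te_D = (1 + 4·4 + 7)/6 = 24/6 = 4; σ²_D = ((7−1)/6)² = 1.000
te_E = (3 + 4·5 + 7)/6 = 30/6 = 5; σ²_E = ((7−3)/6)² = 0.444
te_F = (9 + 4·14 + 25)/6 = 90/6 = 15; σ²_F = ((25−9)/6)² = 7.111
te_G = (9 + 4·10 + 11)/6 = 60/6 = 10; σ²_G = ((11−9)/6)² = 0.111

Forward pass:
ES_A = 0; EF_A = 7
ES_B = 7; EF_B = 7+5 = 12
ES_C = 7; EF_C = 7+13 = 20
ES_D = 7; EF_D = 7+4 = 11
ES_E = 7; EF_E = 7+5 = 12
ES_F = max(EF_B=12, EF_D=11) = 12; EF_F = 12+15 = 27
ES_G = max(EF_C=20, EF_D=11, EF_E=12, EF_F=27) = 27; EF_G = 27+10 = 37
Expected project duration μ = 37 days. Critical path: A → B → F → G.

Variances on critical path: σ²_A=4.000, σ²_B=0.111, σ²_F=7.111, σ²_G=0.111.
Largest is σ²_F = 7.111.

F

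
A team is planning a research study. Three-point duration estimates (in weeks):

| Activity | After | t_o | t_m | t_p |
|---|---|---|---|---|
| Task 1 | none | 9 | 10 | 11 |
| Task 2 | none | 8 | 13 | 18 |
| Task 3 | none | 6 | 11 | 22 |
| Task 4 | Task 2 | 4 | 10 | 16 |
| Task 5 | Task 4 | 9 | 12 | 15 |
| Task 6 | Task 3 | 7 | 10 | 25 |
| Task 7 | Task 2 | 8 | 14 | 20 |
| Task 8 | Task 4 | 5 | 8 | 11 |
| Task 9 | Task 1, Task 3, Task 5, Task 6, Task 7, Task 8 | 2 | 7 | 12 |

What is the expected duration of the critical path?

42 weeks

te_Task 1 = (9 + 4·10 + 11)/6 = 60/6 = 10
te_Task 2 = (8 + 4·13 + 18)/6 = 78/6 = 13
te_Task 3 = (6 + 4·11 + 22)/6 = 72/6 = 12
te_Task 4 = (4 + 4·10 + 16)/6 = 60/6 = 10
te_Task 5 = (9 + 4·12 + 15)/6 = 72/6 = 12
te_Task 6 = (7 + 4·10 + 25)/6 = 72/6 = 12
te_Task 7 = (8 + 4·14 + 20)/6 = 84/6 = 14
te_Task 8 = (5 + 4·8 + 11)/6 = 48/6 = 8
te_Task 9 = (2 + 4·7 + 12)/6 = 42/6 = 7

Forward pass:
ES_Task 1 = 0; EF_Task 1 = 10
ES_Task 2 = 0; EF_Task 2 = 13
ES_Task 3 = 0; EF_Task 3 = 12
ES_Task 4 = 13; EF_Task 4 = 13+10 = 23
ES_Task 5 = 23; EF_Task 5 = 23+12 = 35
ES_Task 6 = 12; EF_Task 6 = 12+12 = 24
ES_Task 7 = 13; EF_Task 7 = 13+14 = 27
ES_Task 8 = 23; EF_Task 8 = 23+8 = 31
ES_Task 9 = max(EF_Task 1=10, EF_Task 3=12, EF_Task 5=35, EF_Task 6=24, EF_Task 7=27, EF_Task 8=31) = 35; EF_Task 9 = 35+7 = 42
Expected project duration μ = 42 weeks. Critical path: Task 2 → Task 4 → Task 5 → Task 9.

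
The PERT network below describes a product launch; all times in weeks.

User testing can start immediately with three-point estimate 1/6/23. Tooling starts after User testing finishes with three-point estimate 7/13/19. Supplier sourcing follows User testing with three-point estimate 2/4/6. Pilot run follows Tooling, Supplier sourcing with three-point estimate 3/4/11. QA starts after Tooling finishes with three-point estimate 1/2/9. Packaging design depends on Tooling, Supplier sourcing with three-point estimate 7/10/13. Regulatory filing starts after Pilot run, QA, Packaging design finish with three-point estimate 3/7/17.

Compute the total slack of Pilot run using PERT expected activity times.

te_User testing = (1 + 4·6 + 23)/6 = 48/6 = 8
te_Tooling = (7 + 4·13 + 19)/6 = 78/6 = 13
te_Supplier sourcing = (2 + 4·4 + 6)/6 = 24/6 = 4
te_Pilot run = (3 + 4·4 + 11)/6 = 30/6 = 5
te_QA = (1 + 4·2 + 9)/6 = 18/6 = 3
te_Packaging design = (7 + 4·10 + 13)/6 = 60/6 = 10
te_Regulatory filing = (3 + 4·7 + 17)/6 = 48/6 = 8

Forward pass:
ES_User testing = 0; EF_User testing = 8
ES_Tooling = 8; EF_Tooling = 8+13 = 21
ES_Supplier sourcing = 8; EF_Supplier sourcing = 8+4 = 12
ES_Pilot run = max(EF_Tooling=21, EF_Supplier sourcing=12) = 21; EF_Pilot run = 21+5 = 26
ES_QA = 21; EF_QA = 21+3 = 24
ES_Packaging design = max(EF_Tooling=21, EF_Supplier sourcing=12) = 21; EF_Packaging design = 21+10 = 31
ES_Regulatory filing = max(EF_Pilot run=26, EF_QA=24, EF_Packaging design=31) = 31; EF_Regulatory filing = 31+8 = 39
Expected project duration μ = 39 weeks. Critical path: User testing → Tooling → Packaging design → Regulatory filing.

Backward pass:
LF_Regulatory filing = 39; LS_Regulatory filing = 39−8 = 31
LF_Packaging design = LS_Regulatory filing = 31; LS_Packaging design = 31−10 = 21
LF_QA = LS_Regulatory filing = 31; LS_QA = 31−3 = 28
LF_Pilot run = LS_Regulatory filing = 31; LS_Pilot run = 31−5 = 26
LF_Supplier sourcing = min(LS_Pilot run=26, LS_Packaging design=21) = 21; LS_Supplier sourcing = 21−4 = 17
LF_Tooling = min(LS_Pilot run=26, LS_QA=28, LS_Packaging design=21) = 21; LS_Tooling = 21−13 = 8
LF_User testing = min(LS_Tooling=8, LS_Supplier sourcing=17) = 8; LS_User testing = 8−8 = 0
Slack_Pilot run = LS_Pilot run − ES_Pilot run = 26 − 21 = 5

5 weeks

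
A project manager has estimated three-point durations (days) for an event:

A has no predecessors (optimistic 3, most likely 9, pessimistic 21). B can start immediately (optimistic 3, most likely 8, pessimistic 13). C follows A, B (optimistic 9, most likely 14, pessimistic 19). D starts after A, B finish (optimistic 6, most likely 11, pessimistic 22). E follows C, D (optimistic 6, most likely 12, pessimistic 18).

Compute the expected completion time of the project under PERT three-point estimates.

te_A = (3 + 4·9 + 21)/6 = 60/6 = 10
te_B = (3 + 4·8 + 13)/6 = 48/6 = 8
te_C = (9 + 4·14 + 19)/6 = 84/6 = 14
te_D = (6 + 4·11 + 22)/6 = 72/6 = 12
te_E = (6 + 4·12 + 18)/6 = 72/6 = 12

Forward pass:
ES_A = 0; EF_A = 10
ES_B = 0; EF_B = 8
ES_C = max(EF_A=10, EF_B=8) = 10; EF_C = 10+14 = 24
ES_D = max(EF_A=10, EF_B=8) = 10; EF_D = 10+12 = 22
ES_E = max(EF_C=24, EF_D=22) = 24; EF_E = 24+12 = 36
Expected project duration μ = 36 days. Critical path: A → C → E.

36 days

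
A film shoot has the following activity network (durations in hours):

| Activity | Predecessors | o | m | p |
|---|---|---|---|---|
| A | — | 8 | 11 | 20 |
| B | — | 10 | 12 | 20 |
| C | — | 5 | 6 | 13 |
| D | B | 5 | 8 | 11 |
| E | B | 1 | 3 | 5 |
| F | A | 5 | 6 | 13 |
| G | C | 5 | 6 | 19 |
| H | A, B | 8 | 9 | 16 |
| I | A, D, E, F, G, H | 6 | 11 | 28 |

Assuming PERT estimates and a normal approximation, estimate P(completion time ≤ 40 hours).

te_A = (8 + 4·11 + 20)/6 = 72/6 = 12; σ²_A = ((20−8)/6)² = 4.000
te_B = (10 + 4·12 + 20)/6 = 78/6 = 13; σ²_B = ((20−10)/6)² = 2.778
te_C = (5 + 4·6 + 13)/6 = 42/6 = 7; σ²_C = ((13−5)/6)² = 1.778
te_D = (5 + 4·8 + 11)/6 = 48/6 = 8; σ²_D = ((11−5)/6)² = 1.000
te_E = (1 + 4·3 + 5)/6 = 18/6 = 3; σ²_E = ((5−1)/6)² = 0.444
te_F = (5 + 4·6 + 13)/6 = 42/6 = 7; σ²_F = ((13−5)/6)² = 1.778
te_G = (5 + 4·6 + 19)/6 = 48/6 = 8; σ²_G = ((19−5)/6)² = 5.444
te_H = (8 + 4·9 + 16)/6 = 60/6 = 10; σ²_H = ((16−8)/6)² = 1.778
te_I = (6 + 4·11 + 28)/6 = 78/6 = 13; σ²_I = ((28−6)/6)² = 13.444

Forward pass:
ES_A = 0; EF_A = 12
ES_B = 0; EF_B = 13
ES_C = 0; EF_C = 7
ES_D = 13; EF_D = 13+8 = 21
ES_E = 13; EF_E = 13+3 = 16
ES_F = 12; EF_F = 12+7 = 19
ES_G = 7; EF_G = 7+8 = 15
ES_H = max(EF_A=12, EF_B=13) = 13; EF_H = 13+10 = 23
ES_I = max(EF_A=12, EF_D=21, EF_E=16, EF_F=19, EF_G=15, EF_H=23) = 23; EF_I = 23+13 = 36
Expected project duration μ = 36 hours. Critical path: B → H → I.

Variance along critical path = 2.778 + 1.778 + 13.444 = 18.000; σ = √18.000 = 4.243 hours.
Z = (40 − 36) / 4.243 = 0.943
P(T ≤ 40) = Φ(0.943) ≈ 0.827

0.827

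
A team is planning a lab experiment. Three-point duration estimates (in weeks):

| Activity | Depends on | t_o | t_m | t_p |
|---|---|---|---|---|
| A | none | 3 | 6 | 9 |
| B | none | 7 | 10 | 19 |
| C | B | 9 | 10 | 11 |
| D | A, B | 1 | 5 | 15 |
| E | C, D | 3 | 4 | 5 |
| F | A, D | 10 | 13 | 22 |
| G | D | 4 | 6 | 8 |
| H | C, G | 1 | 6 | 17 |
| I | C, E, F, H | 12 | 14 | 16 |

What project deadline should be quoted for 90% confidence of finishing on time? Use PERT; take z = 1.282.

te_A = (3 + 4·6 + 9)/6 = 36/6 = 6; σ²_A = ((9−3)/6)² = 1.000
te_B = (7 + 4·10 + 19)/6 = 66/6 = 11; σ²_B = ((19−7)/6)² = 4.000
te_C = (9 + 4·10 + 11)/6 = 60/6 = 10; σ²_C = ((11−9)/6)² = 0.111
te_D = (1 + 4·5 + 15)/6 = 36/6 = 6; σ²_D = ((15−1)/6)² = 5.444
te_E = (3 + 4·4 + 5)/6 = 24/6 = 4; σ²_E = ((5−3)/6)² = 0.111
te_F = (10 + 4·13 + 22)/6 = 84/6 = 14; σ²_F = ((22−10)/6)² = 4.000
te_G = (4 + 4·6 + 8)/6 = 36/6 = 6; σ²_G = ((8−4)/6)² = 0.444
te_H = (1 + 4·6 + 17)/6 = 42/6 = 7; σ²_H = ((17−1)/6)² = 7.111
te_I = (12 + 4·14 + 16)/6 = 84/6 = 14; σ²_I = ((16−12)/6)² = 0.444

Forward pass:
ES_A = 0; EF_A = 6
ES_B = 0; EF_B = 11
ES_C = 11; EF_C = 11+10 = 21
ES_D = max(EF_A=6, EF_B=11) = 11; EF_D = 11+6 = 17
ES_E = max(EF_C=21, EF_D=17) = 21; EF_E = 21+4 = 25
ES_F = max(EF_A=6, EF_D=17) = 17; EF_F = 17+14 = 31
ES_G = 17; EF_G = 17+6 = 23
ES_H = max(EF_C=21, EF_G=23) = 23; EF_H = 23+7 = 30
ES_I = max(EF_C=21, EF_E=25, EF_F=31, EF_H=30) = 31; EF_I = 31+14 = 45
Expected project duration μ = 45 weeks. Critical path: B → D → F → I.

Variance along critical path = 4.000 + 5.444 + 4.000 + 0.444 = 13.889; σ = 3.727 weeks.
D = μ + z·σ = 45 + 1.282·3.727 = 49.8 weeks

49.8 weeks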